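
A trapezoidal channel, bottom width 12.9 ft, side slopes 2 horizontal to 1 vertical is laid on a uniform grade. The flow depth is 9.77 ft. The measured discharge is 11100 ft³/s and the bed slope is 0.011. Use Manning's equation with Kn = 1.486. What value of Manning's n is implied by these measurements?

With bottom width b = 12.9 ft and side slope z = 2: A = (b + zy)y = (12.9 + 2×9.77)×9.77 = 316.9 ft²; P = b + 2y√(1+z²) = 12.9 + 2×9.77×2.236 = 56.59 ft.
Hydraulic radius R = A/P = 316.9/56.59 = 5.6 ft.
Rearranging Manning's equation: n = (1.486/Q) A R^(2/3) S^(1/2) = (1.486/11100) × 316.9 × 5.6^(2/3) × √0.011 = 0.014.

n = 0.014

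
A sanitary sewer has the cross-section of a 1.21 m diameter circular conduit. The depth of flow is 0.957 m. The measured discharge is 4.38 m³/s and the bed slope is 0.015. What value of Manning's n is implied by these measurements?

n = 0.014

For a circular section of diameter D = 1.21 m at depth y = 0.957 m, the central angle is θ = 2 arccos(1 − 2y/D) = 4.384 rad. Then A = (D²/8)(θ − sin θ) = 0.9754 m² and P = Dθ/2 = 2.652 m.
Hydraulic radius R = A/P = 0.9754/2.652 = 0.3678 m.
Rearranging Manning's equation: n = (1/Q) A R^(2/3) S^(1/2) = (1/4.38) × 0.9754 × 0.3678^(2/3) × √0.015 = 0.014.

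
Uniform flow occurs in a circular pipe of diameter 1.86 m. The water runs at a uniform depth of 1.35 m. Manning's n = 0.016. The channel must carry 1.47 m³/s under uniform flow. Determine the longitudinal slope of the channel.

For a circular section of diameter D = 1.86 m at depth y = 1.35 m, the central angle is θ = 2 arccos(1 − 2y/D) = 4.079 rad. Then A = (D²/8)(θ − sin θ) = 2.112 m² and P = Dθ/2 = 3.793 m.
Hydraulic radius R = A/P = 2.112/3.793 = 0.5569 m.
From Manning's equation, S = [nQ / (1 A R^(2/3))]² = [0.016 × 1.47 / (1 × 2.112 × 0.5569^(2/3))]² = 0.000271.

S = 0.000271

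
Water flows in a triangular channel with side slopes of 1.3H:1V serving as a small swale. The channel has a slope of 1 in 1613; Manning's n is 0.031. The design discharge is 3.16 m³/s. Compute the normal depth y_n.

Manning's equation rearranged: A R^(2/3) = nQ / (1·√S) = 0.031 × 3.16 / (√0.00062) = 3.934.
Trying y = 1.59 m: A R^(2/3) = 2.416 — short.
Trying y = 1.91 m: A R^(2/3) = 3.939 — matches.

y_n = 1.91 m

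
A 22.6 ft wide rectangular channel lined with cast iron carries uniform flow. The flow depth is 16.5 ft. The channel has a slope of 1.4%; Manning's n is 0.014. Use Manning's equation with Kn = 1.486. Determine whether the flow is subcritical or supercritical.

supercritical

Flow area A = b·y = 22.6 × 16.5 = 372.9 ft². Wetted perimeter P = b + 2y = 22.6 + 2×16.5 = 55.6 ft.
Hydraulic radius R = A/P = 372.9/55.6 = 6.707 ft.
V = (1.486/n) R^(2/3) √S = (1.486/0.014) × 6.707^(2/3) × √0.014 = 44.66 ft/s. Hydraulic depth D_h = A/T = 372.9/22.6 = 16.5 ft.
Froude number Fr = V/√(g·D_h) = 44.66/√(32.2×16.5) = 1.94, which is greater than 1, so the flow is supercritical.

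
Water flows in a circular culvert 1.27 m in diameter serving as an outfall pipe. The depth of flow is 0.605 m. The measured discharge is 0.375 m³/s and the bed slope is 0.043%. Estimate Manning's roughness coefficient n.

For a circular section of diameter D = 1.27 m at depth y = 0.605 m, the central angle is θ = 2 arccos(1 − 2y/D) = 3.047 rad. Then A = (D²/8)(θ − sin θ) = 0.5953 m² and P = Dθ/2 = 1.935 m.
Hydraulic radius R = A/P = 0.5953/1.935 = 0.3077 m.
Rearranging Manning's equation: n = (1/Q) A R^(2/3) S^(1/2) = (1/0.375) × 0.5953 × 0.3077^(2/3) × √0.00043 = 0.015.

n = 0.015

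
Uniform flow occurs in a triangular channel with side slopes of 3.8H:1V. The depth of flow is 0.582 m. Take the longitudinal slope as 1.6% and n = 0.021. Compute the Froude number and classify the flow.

For a triangular section with side slope z = 3.8: A = zy² = 3.8×0.582² = 1.287 m²; P = 2y√(1+z²) = 2×0.582×3.929 = 4.574 m.
Hydraulic radius R = A/P = 1.287/4.574 = 0.2814 m.
V = (1/n) R^(2/3) √S = (1/0.021) × 0.2814^(2/3) × √0.016 = 2.587 m/s. Hydraulic depth D_h = A/T = 1.287/4.423 = 0.291 m.
Froude number Fr = V/√(g·D_h) = 2.587/√(9.81×0.291) = 1.53, which is greater than 1, so the flow is supercritical.

supercritical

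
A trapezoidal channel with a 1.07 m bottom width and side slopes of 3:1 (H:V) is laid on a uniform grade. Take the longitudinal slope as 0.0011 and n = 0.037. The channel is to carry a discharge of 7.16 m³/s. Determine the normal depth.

Manning's equation rearranged: A R^(2/3) = nQ / (1·√S) = 0.037 × 7.16 / (√0.0011) = 7.988.
Try y = 1.96 m: A R^(2/3) = 13.73 — too large.
Try y = 1.37 m: A R^(2/3) = 5.748 — too small.
Try y = 1.57 m: A R^(2/3) = 7.982 — matches.

y_n = 1.57 m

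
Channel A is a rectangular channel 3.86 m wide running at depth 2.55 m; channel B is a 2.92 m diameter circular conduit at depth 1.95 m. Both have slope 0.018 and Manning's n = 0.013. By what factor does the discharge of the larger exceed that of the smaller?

2.46

Channel A: Flow area A = b·y = 3.86 × 2.55 = 9.843 m². Wetted perimeter P = b + 2y = 3.86 + 2×2.55 = 8.96 m. Hydraulic radius R = A/P = 9.843/8.96 = 1.099 m. Q_A = (1/0.013)·9.843·1.099^(2/3)·√0.018 = 108.2 m³/s.
Channel B: For a circular section of diameter D = 2.92 m at depth y = 1.95 m, the central angle is θ = 2 arccos(1 − 2y/D) = 3.826 rad. Then A = (D²/8)(θ − sin θ) = 4.752 m² and P = Dθ/2 = 5.586 m. Hydraulic radius R = A/P = 4.752/5.586 = 0.8506 m. Q_B = (1/0.013)·4.752·0.8506^(2/3)·√0.018 = 44.03 m³/s.
The larger discharge is 108.2 m³/s and the smaller is 44.03 m³/s; the ratio is 2.46.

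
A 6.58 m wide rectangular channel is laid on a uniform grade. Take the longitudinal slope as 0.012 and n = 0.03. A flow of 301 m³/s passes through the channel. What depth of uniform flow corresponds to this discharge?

y_n = 7.26 m

Manning's equation rearranged: A R^(2/3) = nQ / (1·√S) = 0.03 × 301 / (√0.012) = 82.43.
Try y = 6.45 m: A R^(2/3) = 71.33 — too small.
Try y = 7.26 m: A R^(2/3) = 82.37 — matches.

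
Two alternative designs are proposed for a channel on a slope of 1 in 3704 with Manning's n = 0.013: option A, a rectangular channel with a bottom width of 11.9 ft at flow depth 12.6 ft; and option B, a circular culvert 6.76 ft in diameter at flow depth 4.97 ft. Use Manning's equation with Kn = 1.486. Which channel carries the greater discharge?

Channel A: Flow area A = b·y = 11.9 × 12.6 = 149.9 ft². Wetted perimeter P = b + 2y = 11.9 + 2×12.6 = 37.1 ft. Hydraulic radius R = A/P = 149.9/37.1 = 4.042 ft. Q_A = (1.486/0.013)·149.9·4.042^(2/3)·√0.00027 = 714.5 ft³/s.
Channel B: For a circular section of diameter D = 6.76 ft at depth y = 4.97 ft, the central angle is θ = 2 arccos(1 − 2y/D) = 4.121 rad. Then A = (D²/8)(θ − sin θ) = 28.28 ft² and P = Dθ/2 = 13.93 ft. Hydraulic radius R = A/P = 28.28/13.93 = 2.03 ft. Q_B = (1.486/0.013)·28.28·2.03^(2/3)·√0.00027 = 85.18 ft³/s.
Q_A = 714.5 ft³/s vs Q_B = 85.18 ft³/s, so channel A carries more.

channel A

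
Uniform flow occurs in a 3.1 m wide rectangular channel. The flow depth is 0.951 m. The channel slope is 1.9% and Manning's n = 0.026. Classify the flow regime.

Flow area A = b·y = 3.1 × 0.951 = 2.948 m². Wetted perimeter P = b + 2y = 3.1 + 2×0.951 = 5.002 m.
Hydraulic radius R = A/P = 2.948/5.002 = 0.5894 m.
V = (1/n) R^(2/3) √S = (1/0.026) × 0.5894^(2/3) × √0.019 = 3.727 m/s. Hydraulic depth D_h = A/T = 2.948/3.1 = 0.951 m.
Froude number Fr = V/√(g·D_h) = 3.727/√(9.81×0.951) = 1.22, which is greater than 1, so the flow is supercritical.

supercritical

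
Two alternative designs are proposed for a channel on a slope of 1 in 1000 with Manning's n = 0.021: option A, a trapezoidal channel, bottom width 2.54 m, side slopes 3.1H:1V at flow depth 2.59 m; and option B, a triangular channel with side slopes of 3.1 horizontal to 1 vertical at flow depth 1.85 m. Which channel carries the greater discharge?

Channel A: With bottom width b = 2.54 m and side slope z = 3.1: A = (b + zy)y = (2.54 + 3.1×2.59)×2.59 = 27.37 m²; P = b + 2y√(1+z²) = 2.54 + 2×2.59×3.257 = 19.41 m. Hydraulic radius R = A/P = 27.37/19.41 = 1.41 m. Q_A = (1/0.021)·27.37·1.41^(2/3)·√0.001 = 51.83 m³/s.
Channel B: For a triangular section with side slope z = 3.1: A = zy² = 3.1×1.85² = 10.61 m²; P = 2y√(1+z²) = 2×1.85×3.257 = 12.05 m. Hydraulic radius R = A/P = 10.61/12.05 = 0.8803 m. Q_B = (1/0.021)·10.61·0.8803^(2/3)·√0.001 = 14.68 m³/s.
Q_A = 51.83 m³/s vs Q_B = 14.68 m³/s, so channel A carries more.

channel A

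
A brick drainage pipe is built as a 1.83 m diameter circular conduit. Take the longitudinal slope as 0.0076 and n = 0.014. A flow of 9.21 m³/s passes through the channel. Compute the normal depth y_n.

y_n = 1.42 m

Manning's equation rearranged: A R^(2/3) = nQ / (1·√S) = 0.014 × 9.21 / (√0.0076) = 1.479.
Trying y = 1.69 m: A R^(2/3) = 1.677 — over.
Trying y = 1.42 m: A R^(2/3) = 1.479 — close enough.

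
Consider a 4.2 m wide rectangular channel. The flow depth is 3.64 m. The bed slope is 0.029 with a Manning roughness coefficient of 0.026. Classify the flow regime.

Flow area A = b·y = 4.2 × 3.64 = 15.29 m². Wetted perimeter P = b + 2y = 4.2 + 2×3.64 = 11.48 m.
Hydraulic radius R = A/P = 15.29/11.48 = 1.332 m.
V = (1/n) R^(2/3) √S = (1/0.026) × 1.332^(2/3) × √0.029 = 7.928 m/s. Hydraulic depth D_h = A/T = 15.29/4.2 = 3.64 m.
Froude number Fr = V/√(g·D_h) = 7.928/√(9.81×3.64) = 1.33, which is greater than 1, so the flow is supercritical.

supercritical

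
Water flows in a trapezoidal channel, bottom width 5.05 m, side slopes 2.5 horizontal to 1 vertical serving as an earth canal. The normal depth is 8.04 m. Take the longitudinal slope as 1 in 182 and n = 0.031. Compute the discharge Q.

With bottom width b = 5.05 m and side slope z = 2.5: A = (b + zy)y = (5.05 + 2.5×8.04)×8.04 = 202.2 m²; P = b + 2y√(1+z²) = 5.05 + 2×8.04×2.693 = 48.35 m.
Hydraulic radius R = A/P = 202.2/48.35 = 4.182 m.
Manning's equation: Q = (1/n) A R^(2/3) S^(1/2) = (1/0.031) × 202.2 × 4.182^(2/3) × 0.005495^(1/2) = 1260 m³/s.

Q = 1260 m³/s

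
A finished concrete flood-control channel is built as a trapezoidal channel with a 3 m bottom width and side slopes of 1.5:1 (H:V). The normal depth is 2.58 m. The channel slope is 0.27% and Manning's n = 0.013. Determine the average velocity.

V = 5.1 m/s

With bottom width b = 3 m and side slope z = 1.5: A = (b + zy)y = (3 + 1.5×2.58)×2.58 = 17.72 m²; P = b + 2y√(1+z²) = 3 + 2×2.58×1.803 = 12.3 m.
Hydraulic radius R = A/P = 17.72/12.3 = 1.441 m.
From Manning's equation, V = (1/n) R^(2/3) S^(1/2) = (1/0.013) × 1.441^(2/3) × 0.0027^(1/2) = 5.1 m/s.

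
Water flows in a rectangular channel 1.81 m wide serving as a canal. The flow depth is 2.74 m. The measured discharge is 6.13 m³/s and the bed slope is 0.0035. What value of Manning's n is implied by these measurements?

Flow area A = b·y = 1.81 × 2.74 = 4.959 m². Wetted perimeter P = b + 2y = 1.81 + 2×2.74 = 7.29 m.
Hydraulic radius R = A/P = 4.959/7.29 = 0.6803 m.
Rearranging Manning's equation: n = (1/Q) A R^(2/3) S^(1/2) = (1/6.13) × 4.959 × 0.6803^(2/3) × √0.0035 = 0.037.

n = 0.037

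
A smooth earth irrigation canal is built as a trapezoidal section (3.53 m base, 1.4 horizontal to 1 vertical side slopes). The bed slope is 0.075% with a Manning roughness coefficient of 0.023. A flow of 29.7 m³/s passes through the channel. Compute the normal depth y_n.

Manning's equation rearranged: A R^(2/3) = nQ / (1·√S) = 0.023 × 29.7 / (√0.00075) = 24.94.
Trying y = 2.03 m: A R^(2/3) = 14.85 — short.
Trying y = 3.15 m: A R^(2/3) = 36.19 — over.
Trying y = 2.63 m: A R^(2/3) = 24.94 — matches.

y_n = 2.63 m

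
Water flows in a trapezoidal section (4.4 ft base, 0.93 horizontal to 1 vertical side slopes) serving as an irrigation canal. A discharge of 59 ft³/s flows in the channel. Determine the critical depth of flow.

y_c = 1.58 ft

At critical depth, Q² T / (g A³) = 1, i.e. A³/T = Q²/g = 59²/32.2 = 108.1.
At y = 1.76 ft: A³/T = 156.3 — too large.
At y = 1.19 ft: A³/T = 42.55 — too small.
At y = 1.58 ft: A³/T = 108.7 — ≈ 108.1.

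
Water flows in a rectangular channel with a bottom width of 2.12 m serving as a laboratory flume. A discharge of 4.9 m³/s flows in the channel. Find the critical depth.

y_c = 0.817 m

For a rectangular channel, critical depth y_c = (q²/g)^(1/3) where q = Q/b = 4.9/2.12 = 2.311 m²/s.
So y_c = (2.311²/9.81)^(1/3) = 0.817 m.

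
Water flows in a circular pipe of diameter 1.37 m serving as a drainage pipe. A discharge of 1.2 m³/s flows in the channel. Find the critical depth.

At critical depth, Q² T / (g A³) = 1, i.e. A³/T = Q²/g = 1.2²/9.81 = 0.1468.
Trying y = 0.63 m: A³/T = 0.2122 — too large.
Trying y = 0.437 m: A³/T = 0.05197 — too small.
Trying y = 0.572 m: A³/T = 0.1466 — close enough.

y_c = 0.572 m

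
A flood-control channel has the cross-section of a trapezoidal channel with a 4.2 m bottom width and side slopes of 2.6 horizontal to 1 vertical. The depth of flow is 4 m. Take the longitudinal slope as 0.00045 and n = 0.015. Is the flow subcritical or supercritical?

subcritical

With bottom width b = 4.2 m and side slope z = 2.6: A = (b + zy)y = (4.2 + 2.6×4)×4 = 58.4 m²; P = b + 2y√(1+z²) = 4.2 + 2×4×2.786 = 26.49 m.
Hydraulic radius R = A/P = 58.4/26.49 = 2.205 m.
V = (1/n) R^(2/3) √S = (1/0.015) × 2.205^(2/3) × √0.00045 = 2.396 m/s. Hydraulic depth D_h = A/T = 58.4/25 = 2.336 m.
Froude number Fr = V/√(g·D_h) = 2.396/√(9.81×2.336) = 0.5, which is less than 1, so the flow is subcritical.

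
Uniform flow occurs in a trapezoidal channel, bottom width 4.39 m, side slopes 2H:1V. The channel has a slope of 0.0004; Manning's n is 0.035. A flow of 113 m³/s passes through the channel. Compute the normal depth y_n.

y_n = 5.83 m

Manning's equation rearranged: A R^(2/3) = nQ / (1·√S) = 0.035 × 113 / (√0.0004) = 197.8.
Try y = 5.05 m: A R^(2/3) = 142.3 — short.
Try y = 5.83 m: A R^(2/3) = 197.7 — matches.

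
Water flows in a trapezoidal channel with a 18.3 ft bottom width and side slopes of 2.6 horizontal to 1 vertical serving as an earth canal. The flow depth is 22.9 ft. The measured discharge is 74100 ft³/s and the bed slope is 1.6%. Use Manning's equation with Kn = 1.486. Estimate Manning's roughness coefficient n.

With bottom width b = 18.3 ft and side slope z = 2.6: A = (b + zy)y = (18.3 + 2.6×22.9)×22.9 = 1783 ft²; P = b + 2y√(1+z²) = 18.3 + 2×22.9×2.786 = 145.9 ft.
Hydraulic radius R = A/P = 1783/145.9 = 12.22 ft.
Rearranging Manning's equation: n = (1.486/Q) A R^(2/3) S^(1/2) = (1.486/74100) × 1783 × 12.22^(2/3) × √0.016 = 0.024.

n = 0.024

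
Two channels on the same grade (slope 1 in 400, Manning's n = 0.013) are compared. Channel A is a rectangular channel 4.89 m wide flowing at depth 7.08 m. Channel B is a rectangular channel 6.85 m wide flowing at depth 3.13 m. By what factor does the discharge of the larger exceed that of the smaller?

1.73

Channel A: Flow area A = b·y = 4.89 × 7.08 = 34.62 m². Wetted perimeter P = b + 2y = 4.89 + 2×7.08 = 19.05 m. Hydraulic radius R = A/P = 34.62/19.05 = 1.817 m. Q_A = (1/0.013)·34.62·1.817^(2/3)·√0.0025 = 198.3 m³/s.
Channel B: Flow area A = b·y = 6.85 × 3.13 = 21.44 m². Wetted perimeter P = b + 2y = 6.85 + 2×3.13 = 13.11 m. Hydraulic radius R = A/P = 21.44/13.11 = 1.635 m. Q_B = (1/0.013)·21.44·1.635^(2/3)·√0.0025 = 114.5 m³/s.
The larger discharge is 198.3 m³/s and the smaller is 114.5 m³/s; the ratio is 1.73.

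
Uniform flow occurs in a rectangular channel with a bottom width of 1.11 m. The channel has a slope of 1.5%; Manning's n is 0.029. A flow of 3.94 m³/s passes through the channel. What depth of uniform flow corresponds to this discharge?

y_n = 1.53 m

Manning's equation rearranged: A R^(2/3) = nQ / (1·√S) = 0.029 × 3.94 / (√0.015) = 0.9329.
Trying y = 1.76 m: A R^(2/3) = 1.099 — over.
Trying y = 1.53 m: A R^(2/3) = 0.9331 — matches.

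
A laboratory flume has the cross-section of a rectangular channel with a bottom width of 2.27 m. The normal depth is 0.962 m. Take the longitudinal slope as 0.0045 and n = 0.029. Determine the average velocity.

V = 1.5 m/s

Flow area A = b·y = 2.27 × 0.962 = 2.184 m². Wetted perimeter P = b + 2y = 2.27 + 2×0.962 = 4.194 m.
Hydraulic radius R = A/P = 2.184/4.194 = 0.5207 m.
From Manning's equation, V = (1/n) R^(2/3) S^(1/2) = (1/0.029) × 0.5207^(2/3) × 0.0045^(1/2) = 1.5 m/s.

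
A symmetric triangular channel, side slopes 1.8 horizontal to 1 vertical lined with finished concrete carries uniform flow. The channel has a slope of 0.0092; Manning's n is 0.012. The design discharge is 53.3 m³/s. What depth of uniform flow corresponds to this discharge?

Manning's equation rearranged: A R^(2/3) = nQ / (1·√S) = 0.012 × 53.3 / (√0.0092) = 6.668.
Try y = 2.51 m: A R^(2/3) = 12.06 — over.
Try y = 1.55 m: A R^(2/3) = 3.336 — short.
Try y = 2.01 m: A R^(2/3) = 6.671 — matches.

y_n = 2.01 m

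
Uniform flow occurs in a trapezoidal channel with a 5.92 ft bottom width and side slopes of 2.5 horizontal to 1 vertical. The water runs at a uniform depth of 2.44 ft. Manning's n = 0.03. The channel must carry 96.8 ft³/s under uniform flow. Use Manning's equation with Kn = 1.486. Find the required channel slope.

With bottom width b = 5.92 ft and side slope z = 2.5: A = (b + zy)y = (5.92 + 2.5×2.44)×2.44 = 29.33 ft²; P = b + 2y√(1+z²) = 5.92 + 2×2.44×2.693 = 19.06 ft.
Hydraulic radius R = A/P = 29.33/19.06 = 1.539 ft.
From Manning's equation, S = [nQ / (1.486 A R^(2/3))]² = [0.03 × 96.8 / (1.486 × 29.33 × 1.539^(2/3))]² = 0.0025.

S = 0.0025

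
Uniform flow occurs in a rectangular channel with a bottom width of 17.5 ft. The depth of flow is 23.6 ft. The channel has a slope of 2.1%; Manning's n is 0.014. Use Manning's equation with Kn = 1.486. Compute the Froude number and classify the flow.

supercritical

Flow area A = b·y = 17.5 × 23.6 = 413 ft². Wetted perimeter P = b + 2y = 17.5 + 2×23.6 = 64.7 ft.
Hydraulic radius R = A/P = 413/64.7 = 6.383 ft.
V = (1.486/n) R^(2/3) √S = (1.486/0.014) × 6.383^(2/3) × √0.021 = 52.93 ft/s. Hydraulic depth D_h = A/T = 413/17.5 = 23.6 ft.
Froude number Fr = V/√(g·D_h) = 52.93/√(32.2×23.6) = 1.92, which is greater than 1, so the flow is supercritical.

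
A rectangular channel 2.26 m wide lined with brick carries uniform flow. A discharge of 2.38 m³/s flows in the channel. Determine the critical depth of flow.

y_c = 0.484 m

For a rectangular channel, critical depth y_c = (q²/g)^(1/3) where q = Q/b = 2.38/2.26 = 1.053 m²/s.
So y_c = (1.053²/9.81)^(1/3) = 0.484 m.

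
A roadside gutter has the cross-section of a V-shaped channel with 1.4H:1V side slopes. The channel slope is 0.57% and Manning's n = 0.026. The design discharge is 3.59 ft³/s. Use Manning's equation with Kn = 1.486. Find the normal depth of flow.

y_n = 1.03 ft

Manning's equation rearranged: A R^(2/3) = nQ / (1.486·√S) = 0.026 × 3.59 / (1.486 × √0.0057) = 0.832.
Try y = 1.13 ft: A R^(2/3) = 1.065 — high.
Try y = 0.78 ft: A R^(2/3) = 0.3963 — low.
Try y = 1.03 ft: A R^(2/3) = 0.8318 — matches.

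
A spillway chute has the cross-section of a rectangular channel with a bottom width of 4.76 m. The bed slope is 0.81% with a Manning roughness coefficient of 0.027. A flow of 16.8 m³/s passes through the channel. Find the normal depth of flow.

y_n = 1.22 m

Manning's equation rearranged: A R^(2/3) = nQ / (1·√S) = 0.027 × 16.8 / (√0.0081) = 5.04.
Trying y = 1.53 m: A R^(2/3) = 6.945 — high.
Trying y = 0.967 m: A R^(2/3) = 3.586 — low.
Trying y = 1.22 m: A R^(2/3) = 5.032 — close enough.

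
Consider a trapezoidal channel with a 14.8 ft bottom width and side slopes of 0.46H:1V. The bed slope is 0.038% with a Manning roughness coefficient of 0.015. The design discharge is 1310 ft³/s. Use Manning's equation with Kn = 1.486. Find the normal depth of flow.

y_n = 10.9 ft

Manning's equation rearranged: A R^(2/3) = nQ / (1.486·√S) = 0.015 × 1310 / (1.486 × √0.00038) = 678.3.
Try y = 12.3 ft: A R^(2/3) = 831.7 — high.
Try y = 8.57 ft: A R^(2/3) = 455.2 — low.
Try y = 10.9 ft: A R^(2/3) = 678.4 — ≈ 678.3.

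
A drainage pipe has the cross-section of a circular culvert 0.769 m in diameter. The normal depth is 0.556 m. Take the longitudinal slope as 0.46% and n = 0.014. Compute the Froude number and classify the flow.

For a circular section of diameter D = 0.769 m at depth y = 0.556 m, the central angle is θ = 2 arccos(1 − 2y/D) = 4.066 rad. Then A = (D²/8)(θ − sin θ) = 0.3596 m² and P = Dθ/2 = 1.563 m.
Hydraulic radius R = A/P = 0.3596/1.563 = 0.23 m.
V = (1/n) R^(2/3) √S = (1/0.014) × 0.23^(2/3) × √0.0046 = 1.819 m/s. Hydraulic depth D_h = A/T = 0.3596/0.6883 = 0.5225 m.
Froude number Fr = V/√(g·D_h) = 1.819/√(9.81×0.5225) = 0.803, which is less than 1, so the flow is subcritical.

subcritical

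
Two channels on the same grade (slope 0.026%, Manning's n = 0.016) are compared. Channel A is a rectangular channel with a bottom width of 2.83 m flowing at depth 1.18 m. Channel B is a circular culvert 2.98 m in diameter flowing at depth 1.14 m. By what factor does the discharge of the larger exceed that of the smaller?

1.4

Channel A: Flow area A = b·y = 2.83 × 1.18 = 3.339 m². Wetted perimeter P = b + 2y = 2.83 + 2×1.18 = 5.19 m. Hydraulic radius R = A/P = 3.339/5.19 = 0.6434 m. Q_A = (1/0.016)·3.339·0.6434^(2/3)·√0.00026 = 2.508 m³/s.
Channel B: For a circular section of diameter D = 2.98 m at depth y = 1.14 m, the central angle is θ = 2 arccos(1 − 2y/D) = 2.667 rad. Then A = (D²/8)(θ − sin θ) = 2.454 m² and P = Dθ/2 = 3.974 m. Hydraulic radius R = A/P = 2.454/3.974 = 0.6175 m. Q_B = (1/0.016)·2.454·0.6175^(2/3)·√0.00026 = 1.793 m³/s.
The larger discharge is 2.508 m³/s and the smaller is 1.793 m³/s; the ratio is 1.4.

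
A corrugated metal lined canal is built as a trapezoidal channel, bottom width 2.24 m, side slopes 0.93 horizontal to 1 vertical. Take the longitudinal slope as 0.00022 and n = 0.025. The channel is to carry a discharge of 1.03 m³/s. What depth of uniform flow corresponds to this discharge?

y_n = 0.843 m

Manning's equation rearranged: A R^(2/3) = nQ / (1·√S) = 0.025 × 1.03 / (√0.00022) = 1.736.
Trying y = 0.604 m: A R^(2/3) = 0.9716 — too small.
Trying y = 0.952 m: A R^(2/3) = 2.151 — too large.
Trying y = 0.843 m: A R^(2/3) = 1.734 — matches.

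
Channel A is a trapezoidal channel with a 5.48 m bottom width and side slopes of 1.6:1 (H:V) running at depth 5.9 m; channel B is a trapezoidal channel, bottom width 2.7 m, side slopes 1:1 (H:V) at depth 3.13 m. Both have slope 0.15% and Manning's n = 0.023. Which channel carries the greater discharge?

Channel A: With bottom width b = 5.48 m and side slope z = 1.6: A = (b + zy)y = (5.48 + 1.6×5.9)×5.9 = 88.03 m²; P = b + 2y√(1+z²) = 5.48 + 2×5.9×1.887 = 27.74 m. Hydraulic radius R = A/P = 88.03/27.74 = 3.173 m. Q_A = (1/0.023)·88.03·3.173^(2/3)·√0.0015 = 320.1 m³/s.
Channel B: With bottom width b = 2.7 m and side slope z = 1: A = (b + zy)y = (2.7 + 1×3.13)×3.13 = 18.25 m²; P = b + 2y√(1+z²) = 2.7 + 2×3.13×1.414 = 11.55 m. Hydraulic radius R = A/P = 18.25/11.55 = 1.579 m. Q_B = (1/0.023)·18.25·1.579^(2/3)·√0.0015 = 41.68 m³/s.
Q_A = 320.1 m³/s vs Q_B = 41.68 m³/s, so channel A carries more.

channel A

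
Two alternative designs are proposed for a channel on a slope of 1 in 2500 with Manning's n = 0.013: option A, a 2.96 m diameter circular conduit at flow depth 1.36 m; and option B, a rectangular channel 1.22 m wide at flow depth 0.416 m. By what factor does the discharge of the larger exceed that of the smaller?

Channel A: For a circular section of diameter D = 2.96 m at depth y = 1.36 m, the central angle is θ = 2 arccos(1 − 2y/D) = 2.979 rad. Then A = (D²/8)(θ − sin θ) = 3.086 m² and P = Dθ/2 = 4.409 m. Hydraulic radius R = A/P = 3.086/4.409 = 0.6999 m. Q_A = (1/0.013)·3.086·0.6999^(2/3)·√0.0004 = 3.742 m³/s.
Channel B: Flow area A = b·y = 1.22 × 0.416 = 0.5075 m². Wetted perimeter P = b + 2y = 1.22 + 2×0.416 = 2.052 m. Hydraulic radius R = A/P = 0.5075/2.052 = 0.2473 m. Q_B = (1/0.013)·0.5075·0.2473^(2/3)·√0.0004 = 0.3077 m³/s.
The larger discharge is 3.742 m³/s and the smaller is 0.3077 m³/s; the ratio is 12.2.

12.2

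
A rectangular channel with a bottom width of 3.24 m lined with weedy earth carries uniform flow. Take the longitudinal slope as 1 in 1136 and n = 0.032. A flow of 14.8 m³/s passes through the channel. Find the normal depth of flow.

Manning's equation rearranged: A R^(2/3) = nQ / (1·√S) = 0.032 × 14.8 / (√0.0008803) = 15.96.
At y = 3.42 m: A R^(2/3) = 11.8 — low.
At y = 5.33 m: A R^(2/3) = 19.96 — high.
At y = 4.4 m: A R^(2/3) = 15.96 — matches.

y_n = 4.4 m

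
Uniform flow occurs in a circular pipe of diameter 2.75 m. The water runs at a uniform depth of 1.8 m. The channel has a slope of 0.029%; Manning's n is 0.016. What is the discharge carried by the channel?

Q = 3.76 m³/s

For a circular section of diameter D = 2.75 m at depth y = 1.8 m, the central angle is θ = 2 arccos(1 − 2y/D) = 3.77 rad. Then A = (D²/8)(θ − sin θ) = 4.12 m² and P = Dθ/2 = 5.184 m.
Hydraulic radius R = A/P = 4.12/5.184 = 0.7947 m.
Manning's equation: Q = (1/n) A R^(2/3) S^(1/2) = (1/0.016) × 4.12 × 0.7947^(2/3) × 0.00029^(1/2) = 3.76 m³/s.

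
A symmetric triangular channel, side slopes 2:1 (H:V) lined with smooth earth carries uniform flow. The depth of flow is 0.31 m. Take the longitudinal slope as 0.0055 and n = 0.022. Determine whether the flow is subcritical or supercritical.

For a triangular section with side slope z = 2: A = zy² = 2×0.31² = 0.1922 m²; P = 2y√(1+z²) = 2×0.31×2.236 = 1.386 m.
Hydraulic radius R = A/P = 0.1922/1.386 = 0.1386 m.
V = (1/n) R^(2/3) √S = (1/0.022) × 0.1386^(2/3) × √0.0055 = 0.903 m/s. Hydraulic depth D_h = A/T = 0.1922/1.24 = 0.155 m.
Froude number Fr = V/√(g·D_h) = 0.903/√(9.81×0.155) = 0.732, which is less than 1, so the flow is subcritical.

subcritical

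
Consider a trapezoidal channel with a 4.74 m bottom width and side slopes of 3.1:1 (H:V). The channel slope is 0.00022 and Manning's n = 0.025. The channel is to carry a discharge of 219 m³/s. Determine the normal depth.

Manning's equation rearranged: A R^(2/3) = nQ / (1·√S) = 0.025 × 219 / (√0.00022) = 369.1.
At y = 7.95 m: A R^(2/3) = 601.6 — too large.
At y = 5.18 m: A R^(2/3) = 214 — too small.
At y = 6.51 m: A R^(2/3) = 369.8 — matches.

y_n = 6.51 m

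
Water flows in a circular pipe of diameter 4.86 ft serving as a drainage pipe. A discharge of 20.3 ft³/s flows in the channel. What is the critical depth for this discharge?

At critical depth, Q² T / (g A³) = 1, i.e. A³/T = Q²/g = 20.3²/32.2 = 12.8.
Try y = 1.36 ft: A³/T = 17.57 — high.
Try y = 0.921 ft: A³/T = 3.837 — low.
Try y = 1.25 ft: A³/T = 12.66 — matches.

y_c = 1.25 ft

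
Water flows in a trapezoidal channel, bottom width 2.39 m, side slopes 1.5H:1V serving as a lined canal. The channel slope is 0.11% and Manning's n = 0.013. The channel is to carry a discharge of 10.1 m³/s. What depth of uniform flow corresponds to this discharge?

y_n = 1.17 m

Manning's equation rearranged: A R^(2/3) = nQ / (1·√S) = 0.013 × 10.1 / (√0.0011) = 3.959.
At y = 0.852 m: A R^(2/3) = 2.154 — short.
At y = 1.36 m: A R^(2/3) = 5.304 — over.
At y = 1.17 m: A R^(2/3) = 3.946 — close enough.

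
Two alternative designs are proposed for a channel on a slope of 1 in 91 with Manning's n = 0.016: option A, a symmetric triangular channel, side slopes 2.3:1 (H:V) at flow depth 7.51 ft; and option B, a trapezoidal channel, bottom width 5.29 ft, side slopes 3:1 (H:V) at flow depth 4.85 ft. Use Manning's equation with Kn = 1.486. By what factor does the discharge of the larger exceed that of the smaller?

Channel A: For a triangular section with side slope z = 2.3: A = zy² = 2.3×7.51² = 129.7 ft²; P = 2y√(1+z²) = 2×7.51×2.508 = 37.67 ft. Hydraulic radius R = A/P = 129.7/37.67 = 3.444 ft. Q_A = (1.486/0.016)·129.7·3.444^(2/3)·√0.01099 = 2880 ft³/s.
Channel B: With bottom width b = 5.29 ft and side slope z = 3: A = (b + zy)y = (5.29 + 3×4.85)×4.85 = 96.22 ft²; P = b + 2y√(1+z²) = 5.29 + 2×4.85×3.162 = 35.96 ft. Hydraulic radius R = A/P = 96.22/35.96 = 2.676 ft. Q_B = (1.486/0.016)·96.22·2.676^(2/3)·√0.01099 = 1806 ft³/s.
The larger discharge is 2880 ft³/s and the smaller is 1806 ft³/s; the ratio is 1.6.

1.6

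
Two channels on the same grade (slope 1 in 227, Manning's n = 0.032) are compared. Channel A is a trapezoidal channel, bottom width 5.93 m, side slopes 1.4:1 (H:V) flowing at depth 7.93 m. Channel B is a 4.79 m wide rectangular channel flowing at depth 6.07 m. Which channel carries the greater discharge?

channel A

Channel A: With bottom width b = 5.93 m and side slope z = 1.4: A = (b + zy)y = (5.93 + 1.4×7.93)×7.93 = 135.1 m²; P = b + 2y√(1+z²) = 5.93 + 2×7.93×1.72 = 33.22 m. Hydraulic radius R = A/P = 135.1/33.22 = 4.066 m. Q_A = (1/0.032)·135.1·4.066^(2/3)·√0.004405 = 713.7 m³/s.
Channel B: Flow area A = b·y = 4.79 × 6.07 = 29.08 m². Wetted perimeter P = b + 2y = 4.79 + 2×6.07 = 16.93 m. Hydraulic radius R = A/P = 29.08/16.93 = 1.717 m. Q_B = (1/0.032)·29.08·1.717^(2/3)·√0.004405 = 86.48 m³/s.
Q_A = 713.7 m³/s vs Q_B = 86.48 m³/s, so channel A carries more.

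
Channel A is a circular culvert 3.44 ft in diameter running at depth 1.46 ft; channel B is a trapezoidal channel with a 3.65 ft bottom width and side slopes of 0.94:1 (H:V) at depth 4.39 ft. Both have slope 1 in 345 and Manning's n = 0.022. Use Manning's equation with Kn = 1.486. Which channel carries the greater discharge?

channel B

Channel A: For a circular section of diameter D = 3.44 ft at depth y = 1.46 ft, the central angle is θ = 2 arccos(1 − 2y/D) = 2.838 rad. Then A = (D²/8)(θ − sin θ) = 3.756 ft² and P = Dθ/2 = 4.882 ft. Hydraulic radius R = A/P = 3.756/4.882 = 0.7694 ft. Q_A = (1.486/0.022)·3.756·0.7694^(2/3)·√0.002899 = 11.47 ft³/s.
Channel B: With bottom width b = 3.65 ft and side slope z = 0.94: A = (b + zy)y = (3.65 + 0.94×4.39)×4.39 = 34.14 ft²; P = b + 2y√(1+z²) = 3.65 + 2×4.39×1.372 = 15.7 ft. Hydraulic radius R = A/P = 34.14/15.7 = 2.174 ft. Q_B = (1.486/0.022)·34.14·2.174^(2/3)·√0.002899 = 208.4 ft³/s.
Q_A = 11.47 ft³/s vs Q_B = 208.4 ft³/s, so channel B carries more.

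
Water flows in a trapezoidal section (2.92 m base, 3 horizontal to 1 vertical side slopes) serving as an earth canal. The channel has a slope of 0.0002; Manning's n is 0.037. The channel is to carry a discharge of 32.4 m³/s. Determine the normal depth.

Manning's equation rearranged: A R^(2/3) = nQ / (1·√S) = 0.037 × 32.4 / (√0.0002) = 84.77.
Trying y = 3.03 m: A R^(2/3) = 50.77 — too small.
Trying y = 3.76 m: A R^(2/3) = 84.75 — close enough.

y_n = 3.76 m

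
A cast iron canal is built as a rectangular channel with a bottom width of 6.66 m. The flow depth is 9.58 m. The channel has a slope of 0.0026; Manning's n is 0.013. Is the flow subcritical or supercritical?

subcritical

Flow area A = b·y = 6.66 × 9.58 = 63.8 m². Wetted perimeter P = b + 2y = 6.66 + 2×9.58 = 25.82 m.
Hydraulic radius R = A/P = 63.8/25.82 = 2.471 m.
V = (1/n) R^(2/3) √S = (1/0.013) × 2.471^(2/3) × √0.0026 = 7.169 m/s. Hydraulic depth D_h = A/T = 63.8/6.66 = 9.58 m.
Froude number Fr = V/√(g·D_h) = 7.169/√(9.81×9.58) = 0.74, which is less than 1, so the flow is subcritical.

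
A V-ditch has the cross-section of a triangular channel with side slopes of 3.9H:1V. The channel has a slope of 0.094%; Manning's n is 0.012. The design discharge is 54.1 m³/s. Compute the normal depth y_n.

y_n = 2.26 m

Manning's equation rearranged: A R^(2/3) = nQ / (1·√S) = 0.012 × 54.1 / (√0.00094) = 21.17.
Trying y = 1.93 m: A R^(2/3) = 13.89 — low.
Trying y = 2.86 m: A R^(2/3) = 39.64 — high.
Trying y = 2.26 m: A R^(2/3) = 21.16 — close enough.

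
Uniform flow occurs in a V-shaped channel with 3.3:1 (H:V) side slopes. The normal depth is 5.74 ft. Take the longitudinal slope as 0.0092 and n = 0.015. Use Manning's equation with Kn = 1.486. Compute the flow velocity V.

For a triangular section with side slope z = 3.3: A = zy² = 3.3×5.74² = 108.7 ft²; P = 2y√(1+z²) = 2×5.74×3.448 = 39.59 ft.
Hydraulic radius R = A/P = 108.7/39.59 = 2.747 ft.
From Manning's equation, V = (1.486/n) R^(2/3) S^(1/2) = (1.486/0.015) × 2.747^(2/3) × 0.0092^(1/2) = 18.6 ft/s.

V = 18.6 ft/s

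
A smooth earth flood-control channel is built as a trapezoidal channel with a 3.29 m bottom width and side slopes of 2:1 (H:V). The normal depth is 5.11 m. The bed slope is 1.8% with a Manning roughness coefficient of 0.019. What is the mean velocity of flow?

With bottom width b = 3.29 m and side slope z = 2: A = (b + zy)y = (3.29 + 2×5.11)×5.11 = 69.04 m²; P = b + 2y√(1+z²) = 3.29 + 2×5.11×2.236 = 26.14 m.
Hydraulic radius R = A/P = 69.04/26.14 = 2.641 m.
From Manning's equation, V = (1/n) R^(2/3) S^(1/2) = (1/0.019) × 2.641^(2/3) × 0.018^(1/2) = 13.5 m/s.

V = 13.5 m/s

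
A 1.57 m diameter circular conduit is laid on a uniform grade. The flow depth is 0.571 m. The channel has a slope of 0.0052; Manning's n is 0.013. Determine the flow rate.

Q = 1.63 m³/s

For a circular section of diameter D = 1.57 m at depth y = 0.571 m, the central angle is θ = 2 arccos(1 − 2y/D) = 2.589 rad. Then A = (D²/8)(θ − sin θ) = 0.6362 m² and P = Dθ/2 = 2.033 m.
Hydraulic radius R = A/P = 0.6362/2.033 = 0.313 m.
Manning's equation: Q = (1/n) A R^(2/3) S^(1/2) = (1/0.013) × 0.6362 × 0.313^(2/3) × 0.0052^(1/2) = 1.63 m³/s.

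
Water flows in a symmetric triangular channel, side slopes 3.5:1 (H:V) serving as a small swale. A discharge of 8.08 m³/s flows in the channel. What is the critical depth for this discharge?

At critical depth, Q² T / (g A³) = 1, i.e. A³/T = Q²/g = 8.08²/9.81 = 6.655.
Try y = 0.821 m: A³/T = 2.285 — short.
Try y = 1.23 m: A³/T = 17.24 — over.
Try y = 1.02 m: A³/T = 6.762 — ≈ 6.655.

y_c = 1.02 m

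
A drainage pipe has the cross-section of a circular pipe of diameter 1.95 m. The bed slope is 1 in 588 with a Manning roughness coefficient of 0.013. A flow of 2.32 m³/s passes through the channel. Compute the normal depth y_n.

Manning's equation rearranged: A R^(2/3) = nQ / (1·√S) = 0.013 × 2.32 / (√0.001701) = 0.7313.
Trying y = 0.667 m: A R^(2/3) = 0.4657 — short.
Trying y = 0.852 m: A R^(2/3) = 0.7312 — ≈ 0.7313.

y_n = 0.852 m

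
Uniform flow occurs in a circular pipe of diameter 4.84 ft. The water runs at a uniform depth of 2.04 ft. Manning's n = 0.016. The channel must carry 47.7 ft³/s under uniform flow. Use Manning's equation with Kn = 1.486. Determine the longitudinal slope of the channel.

S = 0.0044

For a circular section of diameter D = 4.84 ft at depth y = 2.04 ft, the central angle is θ = 2 arccos(1 − 2y/D) = 2.826 rad. Then A = (D²/8)(θ − sin θ) = 7.368 ft² and P = Dθ/2 = 6.839 ft.
Hydraulic radius R = A/P = 7.368/6.839 = 1.077 ft.
From Manning's equation, S = [nQ / (1.486 A R^(2/3))]² = [0.016 × 47.7 / (1.486 × 7.368 × 1.077^(2/3))]² = 0.0044.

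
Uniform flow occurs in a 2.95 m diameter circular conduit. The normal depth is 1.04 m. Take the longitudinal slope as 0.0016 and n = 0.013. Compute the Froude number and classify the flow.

subcritical

For a circular section of diameter D = 2.95 m at depth y = 1.04 m, the central angle is θ = 2 arccos(1 − 2y/D) = 2.543 rad. Then A = (D²/8)(θ − sin θ) = 2.153 m² and P = Dθ/2 = 3.751 m.
Hydraulic radius R = A/P = 2.153/3.751 = 0.574 m.
V = (1/n) R^(2/3) √S = (1/0.013) × 0.574^(2/3) × √0.0016 = 2.125 m/s. Hydraulic depth D_h = A/T = 2.153/2.819 = 0.7638 m.
Froude number Fr = V/√(g·D_h) = 2.125/√(9.81×0.7638) = 0.776, which is less than 1, so the flow is subcritical.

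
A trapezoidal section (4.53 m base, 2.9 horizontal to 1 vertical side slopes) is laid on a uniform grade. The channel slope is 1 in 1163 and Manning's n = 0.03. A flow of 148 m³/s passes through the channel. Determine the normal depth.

Manning's equation rearranged: A R^(2/3) = nQ / (1·√S) = 0.03 × 148 / (√0.0008598) = 151.4.
Trying y = 5.56 m: A R^(2/3) = 237.4 — high.
Trying y = 3.78 m: A R^(2/3) = 96.41 — low.
Trying y = 4.59 m: A R^(2/3) = 151 — close enough.

y_n = 4.59 m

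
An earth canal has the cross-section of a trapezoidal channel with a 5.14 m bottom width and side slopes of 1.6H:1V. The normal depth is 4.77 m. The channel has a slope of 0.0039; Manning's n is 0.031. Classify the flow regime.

subcritical

With bottom width b = 5.14 m and side slope z = 1.6: A = (b + zy)y = (5.14 + 1.6×4.77)×4.77 = 60.92 m²; P = b + 2y√(1+z²) = 5.14 + 2×4.77×1.887 = 23.14 m.
Hydraulic radius R = A/P = 60.92/23.14 = 2.633 m.
V = (1/n) R^(2/3) √S = (1/0.031) × 2.633^(2/3) × √0.0039 = 3.841 m/s. Hydraulic depth D_h = A/T = 60.92/20.4 = 2.986 m.
Froude number Fr = V/√(g·D_h) = 3.841/√(9.81×2.986) = 0.71, which is less than 1, so the flow is subcritical.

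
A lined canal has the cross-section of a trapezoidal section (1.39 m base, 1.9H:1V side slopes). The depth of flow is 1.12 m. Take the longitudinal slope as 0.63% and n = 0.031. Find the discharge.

Q = 7.46 m³/s

With bottom width b = 1.39 m and side slope z = 1.9: A = (b + zy)y = (1.39 + 1.9×1.12)×1.12 = 3.94 m²; P = b + 2y√(1+z²) = 1.39 + 2×1.12×2.147 = 6.199 m.
Hydraulic radius R = A/P = 3.94/6.199 = 0.6356 m.
Manning's equation: Q = (1/n) A R^(2/3) S^(1/2) = (1/0.031) × 3.94 × 0.6356^(2/3) × 0.0063^(1/2) = 7.46 m³/s.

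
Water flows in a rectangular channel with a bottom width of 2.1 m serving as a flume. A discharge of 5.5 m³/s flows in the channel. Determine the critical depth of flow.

For a rectangular channel, critical depth y_c = (q²/g)^(1/3) where q = Q/b = 5.5/2.1 = 2.619 m²/s.
So y_c = (2.619²/9.81)^(1/3) = 0.888 m.

y_c = 0.888 m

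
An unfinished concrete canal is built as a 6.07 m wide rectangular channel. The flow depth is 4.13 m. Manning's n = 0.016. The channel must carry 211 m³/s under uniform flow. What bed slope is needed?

S = 0.0086

Flow area A = b·y = 6.07 × 4.13 = 25.07 m². Wetted perimeter P = b + 2y = 6.07 + 2×4.13 = 14.33 m.
Hydraulic radius R = A/P = 25.07/14.33 = 1.749 m.
From Manning's equation, S = [nQ / (1 A R^(2/3))]² = [0.016 × 211 / (1 × 25.07 × 1.749^(2/3))]² = 0.0086.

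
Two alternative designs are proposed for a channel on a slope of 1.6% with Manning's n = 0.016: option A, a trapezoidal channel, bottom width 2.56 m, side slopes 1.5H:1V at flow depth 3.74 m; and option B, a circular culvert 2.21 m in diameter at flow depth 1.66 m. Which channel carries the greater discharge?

channel A

Channel A: With bottom width b = 2.56 m and side slope z = 1.5: A = (b + zy)y = (2.56 + 1.5×3.74)×3.74 = 30.56 m²; P = b + 2y√(1+z²) = 2.56 + 2×3.74×1.803 = 16.04 m. Hydraulic radius R = A/P = 30.56/16.04 = 1.904 m. Q_A = (1/0.016)·30.56·1.904^(2/3)·√0.016 = 371.1 m³/s.
Channel B: For a circular section of diameter D = 2.21 m at depth y = 1.66 m, the central angle is θ = 2 arccos(1 − 2y/D) = 4.194 rad. Then A = (D²/8)(θ − sin θ) = 3.091 m² and P = Dθ/2 = 4.634 m. Hydraulic radius R = A/P = 3.091/4.634 = 0.6669 m. Q_B = (1/0.016)·3.091·0.6669^(2/3)·√0.016 = 18.65 m³/s.
Q_A = 371.1 m³/s vs Q_B = 18.65 m³/s, so channel A carries more.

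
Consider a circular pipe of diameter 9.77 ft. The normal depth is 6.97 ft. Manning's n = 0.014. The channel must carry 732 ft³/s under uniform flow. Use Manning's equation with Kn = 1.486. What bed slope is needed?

S = 0.00349

For a circular section of diameter D = 9.77 ft at depth y = 6.97 ft, the central angle is θ = 2 arccos(1 − 2y/D) = 4.024 rad. Then A = (D²/8)(θ − sin θ) = 57.22 ft² and P = Dθ/2 = 19.65 ft.
Hydraulic radius R = A/P = 57.22/19.65 = 2.911 ft.
From Manning's equation, S = [nQ / (1.486 A R^(2/3))]² = [0.014 × 732 / (1.486 × 57.22 × 2.911^(2/3))]² = 0.00349.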